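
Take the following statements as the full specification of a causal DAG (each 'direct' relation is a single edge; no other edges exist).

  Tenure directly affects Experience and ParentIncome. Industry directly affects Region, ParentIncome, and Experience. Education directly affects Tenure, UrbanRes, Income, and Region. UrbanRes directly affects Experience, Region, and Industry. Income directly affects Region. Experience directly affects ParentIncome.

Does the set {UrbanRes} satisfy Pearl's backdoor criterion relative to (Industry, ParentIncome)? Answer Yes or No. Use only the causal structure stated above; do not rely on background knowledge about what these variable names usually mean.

Backdoor paths from Industry to ParentIncome (paths whose first edge points into Industry):
  P1: Industry <- UrbanRes <- Education -> Tenure -> Experience -> ParentIncome
  P2: Industry <- UrbanRes <- Education -> Tenure -> ParentIncome
  P3: Industry <- UrbanRes -> Experience <- Tenure -> ParentIncome
  P4: Industry <- UrbanRes -> Experience -> ParentIncome
  P5: Industry <- UrbanRes -> Region <- Education -> Tenure -> Experience -> ParentIncome
  P6: Industry <- UrbanRes -> Region <- Education -> Tenure -> ParentIncome
  P7: Industry <- UrbanRes -> Region <- Income <- Education -> Tenure -> Experience -> ParentIncome
  P8: Industry <- UrbanRes -> Region <- Income <- Education -> Tenure -> ParentIncome
Condition 1 (no descendant of Industry in the set): holds — descendants of Industry are {Experience, ParentIncome, Region}; none are in {UrbanRes}.
Condition 2 (every backdoor path blocked by {UrbanRes}):
  P1: blocked at chain node UrbanRes ∈ conditioning set.
  P2: blocked at chain node UrbanRes ∈ conditioning set.
  P3: blocked at fork node UrbanRes ∈ conditioning set.
  P4: blocked at fork node UrbanRes ∈ conditioning set.
  P5: blocked at fork node UrbanRes ∈ conditioning set.
  P6: blocked at fork node UrbanRes ∈ conditioning set.
  P7: blocked at fork node UrbanRes ∈ conditioning set.
  P8: blocked at fork node UrbanRes ∈ conditioning set.
{UrbanRes} satisfies the backdoor criterion.

Yes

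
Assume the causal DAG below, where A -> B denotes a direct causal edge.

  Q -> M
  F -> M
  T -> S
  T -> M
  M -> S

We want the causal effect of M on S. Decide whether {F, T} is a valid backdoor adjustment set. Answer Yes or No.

Yes

Backdoor paths from M to S (paths whose first edge points into M):
  P1: M <- T -> S
Condition 1 (no descendant of M in the set): holds — descendants of M are {S}; none are in {F, T}.
Condition 2 (every backdoor path blocked by {F, T}):
  P1: blocked at fork node T ∈ conditioning set.
{F, T} satisfies the backdoor criterion.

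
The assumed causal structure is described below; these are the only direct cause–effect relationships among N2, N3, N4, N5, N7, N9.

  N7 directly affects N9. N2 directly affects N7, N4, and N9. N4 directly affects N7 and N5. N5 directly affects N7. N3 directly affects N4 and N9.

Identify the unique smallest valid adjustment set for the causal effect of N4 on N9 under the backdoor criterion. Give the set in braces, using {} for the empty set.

Variables eligible for adjustment (non-descendants of N4, excluding N4 and N9): {N2, N3}.
Backdoor paths from N4 to N9:
  P1: N4 <- N2 -> N7 -> N9
  P2: N4 <- N2 -> N9
  P3: N4 <- N3 -> N9
The empty set is not sufficient: P1 (N4 <- N2 -> N7 -> N9) has no collider blocking it and no conditioned non-collider, so it is open.
Try {N2, N3}:
  P1: blocked at fork node N2 ∈ conditioning set.
  P2: blocked at fork node N2 ∈ conditioning set.
  P3: blocked at fork node N3 ∈ conditioning set.
{N2, N3} contains no descendant of N4 and blocks every backdoor path.
Every element of {N2, N3} is needed (dropping N2 leaves P1 open; dropping N3 leaves P3 open), so no proper subset is valid.
Among all size-2 subsets of the eligible variables, only {N2, N3} blocks every backdoor path, so it is the unique smallest valid adjustment set.

{N2, N3}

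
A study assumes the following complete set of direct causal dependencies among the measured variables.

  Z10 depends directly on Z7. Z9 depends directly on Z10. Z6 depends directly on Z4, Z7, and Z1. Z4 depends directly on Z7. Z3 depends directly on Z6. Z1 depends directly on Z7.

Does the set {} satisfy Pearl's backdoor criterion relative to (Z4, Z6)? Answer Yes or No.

No

Backdoor paths from Z4 to Z6 (paths whose first edge points into Z4):
  P1: Z4 <- Z7 -> Z1 -> Z6
  P2: Z4 <- Z7 -> Z6
Condition 1 (no descendant of Z4 in the set): holds — descendants of Z4 are {Z3, Z6}; none are in {}.
Condition 2 (every backdoor path blocked by {}):
  P1: open — no interior node is in the conditioning set.
  P2: open — no interior node is in the conditioning set.
{} does not satisfy the backdoor criterion.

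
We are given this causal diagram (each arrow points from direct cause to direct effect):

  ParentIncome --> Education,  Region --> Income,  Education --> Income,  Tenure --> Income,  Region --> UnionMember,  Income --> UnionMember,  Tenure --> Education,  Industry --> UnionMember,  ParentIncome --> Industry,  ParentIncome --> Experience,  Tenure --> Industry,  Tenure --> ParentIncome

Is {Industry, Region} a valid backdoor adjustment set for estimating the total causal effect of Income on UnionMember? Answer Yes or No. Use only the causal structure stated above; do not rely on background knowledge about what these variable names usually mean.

Yes

Backdoor paths from Income to UnionMember (paths whose first edge points into Income):
  P1: Income <- Tenure -> ParentIncome -> Industry -> UnionMember
  P2: Income <- Tenure -> Education <- ParentIncome -> Industry -> UnionMember
  P3: Income <- Tenure -> Industry -> UnionMember
  P4: Income <- Region -> UnionMember
  P5: Income <- Education <- Tenure -> ParentIncome -> Industry -> UnionMember
  P6: Income <- Education <- Tenure -> Industry -> UnionMember
  P7: Income <- Education <- ParentIncome <- Tenure -> Industry -> UnionMember
  P8: Income <- Education <- ParentIncome -> Industry -> UnionMember
Condition 1 (no descendant of Income in the set): holds — descendants of Income are {UnionMember}; none are in {Industry, Region}.
Condition 2 (every backdoor path blocked by {Industry, Region}):
  P1: blocked at chain node Industry ∈ conditioning set.
  P2: blocked at collider Education (neither it nor any descendant is in the conditioning set).
  P3: blocked at chain node Industry ∈ conditioning set.
  P4: blocked at fork node Region ∈ conditioning set.
  P5: blocked at chain node Industry ∈ conditioning set.
  P6: blocked at chain node Industry ∈ conditioning set.
  P7: blocked at chain node Industry ∈ conditioning set.
  P8: blocked at chain node Industry ∈ conditioning set.
{Industry, Region} satisfies the backdoor criterion.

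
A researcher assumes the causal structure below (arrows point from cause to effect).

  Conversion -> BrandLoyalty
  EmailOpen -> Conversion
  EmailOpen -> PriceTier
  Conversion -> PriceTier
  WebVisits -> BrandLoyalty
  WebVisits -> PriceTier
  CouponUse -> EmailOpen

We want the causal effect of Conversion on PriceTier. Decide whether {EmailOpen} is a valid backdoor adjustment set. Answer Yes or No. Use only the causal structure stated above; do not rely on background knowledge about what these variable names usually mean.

Yes

Backdoor paths from Conversion to PriceTier (paths whose first edge points into Conversion):
  P1: Conversion <- EmailOpen -> PriceTier
Condition 1 (no descendant of Conversion in the set): holds — descendants of Conversion are {BrandLoyalty, PriceTier}; none are in {EmailOpen}.
Condition 2 (every backdoor path blocked by {EmailOpen}):
  P1: blocked at fork node EmailOpen ∈ conditioning set.
{EmailOpen} satisfies the backdoor criterion.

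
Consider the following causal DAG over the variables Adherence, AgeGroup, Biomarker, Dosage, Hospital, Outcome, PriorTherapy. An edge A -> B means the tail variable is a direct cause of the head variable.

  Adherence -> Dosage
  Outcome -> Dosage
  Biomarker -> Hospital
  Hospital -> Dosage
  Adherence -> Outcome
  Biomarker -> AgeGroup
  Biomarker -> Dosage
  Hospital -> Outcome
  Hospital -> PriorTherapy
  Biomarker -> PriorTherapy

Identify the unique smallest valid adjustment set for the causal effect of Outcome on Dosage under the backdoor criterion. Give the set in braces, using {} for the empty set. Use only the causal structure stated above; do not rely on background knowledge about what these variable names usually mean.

{Adherence, Hospital}

Variables eligible for adjustment (non-descendants of Outcome, excluding Outcome and Dosage): {Adherence, AgeGroup, Biomarker, Hospital, PriorTherapy}.
Backdoor paths from Outcome to Dosage:
  P1: Outcome <- Hospital <- Biomarker -> Dosage
  P2: Outcome <- Hospital -> PriorTherapy <- Biomarker -> Dosage
  P3: Outcome <- Hospital -> Dosage
  P4: Outcome <- Adherence -> Dosage
The empty set is not sufficient: P1 (Outcome <- Hospital <- Biomarker -> Dosage) has no collider blocking it and no conditioned non-collider, so it is open.
Try {Adherence, Hospital}:
  P1: blocked at chain node Hospital ∈ conditioning set.
  P2: blocked at fork node Hospital ∈ conditioning set.
  P3: blocked at fork node Hospital ∈ conditioning set.
  P4: blocked at fork node Adherence ∈ conditioning set.
{Adherence, Hospital} contains no descendant of Outcome and blocks every backdoor path.
Every element of {Adherence, Hospital} is needed (dropping Adherence leaves P4 open; dropping Hospital leaves P1 open), so no proper subset is valid.
Among all size-2 subsets of the eligible variables, only {Adherence, Hospital} blocks every backdoor path, so it is the unique smallest valid adjustment set.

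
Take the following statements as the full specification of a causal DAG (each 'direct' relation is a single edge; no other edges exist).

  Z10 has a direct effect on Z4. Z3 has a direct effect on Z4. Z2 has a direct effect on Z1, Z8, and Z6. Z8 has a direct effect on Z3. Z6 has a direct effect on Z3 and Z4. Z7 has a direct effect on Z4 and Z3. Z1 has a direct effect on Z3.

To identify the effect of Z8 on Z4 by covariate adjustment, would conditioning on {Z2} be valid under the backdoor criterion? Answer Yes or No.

Backdoor paths from Z8 to Z4 (paths whose first edge points into Z8):
  P1: Z8 <- Z2 -> Z1 -> Z3 <- Z7 -> Z4
  P2: Z8 <- Z2 -> Z1 -> Z3 <- Z6 -> Z4
  P3: Z8 <- Z2 -> Z1 -> Z3 -> Z4
  P4: Z8 <- Z2 -> Z6 -> Z3 <- Z7 -> Z4
  P5: Z8 <- Z2 -> Z6 -> Z3 -> Z4
  P6: Z8 <- Z2 -> Z6 -> Z4
Condition 1 (no descendant of Z8 in the set): holds — descendants of Z8 are {Z3, Z4}; none are in {Z2}.
Condition 2 (every backdoor path blocked by {Z2}):
  P1: blocked at fork node Z2 ∈ conditioning set.
  P2: blocked at fork node Z2 ∈ conditioning set.
  P3: blocked at fork node Z2 ∈ conditioning set.
  P4: blocked at fork node Z2 ∈ conditioning set.
  P5: blocked at fork node Z2 ∈ conditioning set.
  P6: blocked at fork node Z2 ∈ conditioning set.
{Z2} satisfies the backdoor criterion.

Yes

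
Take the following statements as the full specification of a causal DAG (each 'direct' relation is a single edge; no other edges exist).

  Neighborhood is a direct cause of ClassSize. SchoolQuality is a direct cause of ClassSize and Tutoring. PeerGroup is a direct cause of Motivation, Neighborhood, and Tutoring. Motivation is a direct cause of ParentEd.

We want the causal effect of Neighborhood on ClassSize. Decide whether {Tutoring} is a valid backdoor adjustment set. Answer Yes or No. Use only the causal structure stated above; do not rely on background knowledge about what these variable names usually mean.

Backdoor paths from Neighborhood to ClassSize (paths whose first edge points into Neighborhood):
  P1: Neighborhood <- PeerGroup -> Tutoring <- SchoolQuality -> ClassSize
Condition 1 (no descendant of Neighborhood in the set): holds — descendants of Neighborhood are {ClassSize}; none are in {Tutoring}.
Condition 2 (every backdoor path blocked by {Tutoring}):
  P1: open — collider(s) Tutoring are conditioned on (or have a conditioned descendant) and no non-collider on the path is in the set.
{Tutoring} does not satisfy the backdoor criterion.

No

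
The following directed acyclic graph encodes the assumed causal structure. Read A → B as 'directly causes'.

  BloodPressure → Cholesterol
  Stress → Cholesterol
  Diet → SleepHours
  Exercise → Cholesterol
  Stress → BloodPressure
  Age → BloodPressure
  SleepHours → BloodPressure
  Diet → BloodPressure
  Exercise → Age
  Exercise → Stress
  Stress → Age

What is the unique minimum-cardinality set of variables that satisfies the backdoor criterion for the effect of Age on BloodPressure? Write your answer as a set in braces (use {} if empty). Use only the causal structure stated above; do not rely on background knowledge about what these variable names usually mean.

{Stress}

Variables eligible for adjustment (non-descendants of Age, excluding Age and BloodPressure): {Diet, Exercise, SleepHours, Stress}.
Backdoor paths from Age to BloodPressure:
  P1: Age <- Exercise -> Stress -> BloodPressure
  P2: Age <- Exercise -> Stress -> Cholesterol <- BloodPressure
  P3: Age <- Exercise -> Cholesterol <- Stress -> BloodPressure
  P4: Age <- Exercise -> Cholesterol <- BloodPressure
  P5: Age <- Stress <- Exercise -> Cholesterol <- BloodPressure
  P6: Age <- Stress -> BloodPressure
  P7: Age <- Stress -> Cholesterol <- BloodPressure
The empty set is not sufficient: P1 (Age <- Exercise -> Stress -> BloodPressure) has no collider blocking it and no conditioned non-collider, so it is open.
Try {Stress}:
  P1: blocked at chain node Stress ∈ conditioning set.
  P2: blocked at chain node Stress ∈ conditioning set.
  P3: blocked at collider Cholesterol (neither it nor any descendant is in the conditioning set).
  P4: blocked at collider Cholesterol (neither it nor any descendant is in the conditioning set).
  P5: blocked at chain node Stress ∈ conditioning set.
  P6: blocked at fork node Stress ∈ conditioning set.
  P7: blocked at fork node Stress ∈ conditioning set.
{Stress} contains no descendant of Age and blocks every backdoor path.
No other singleton works — e.g. {Diet} leaves P1 open — so {Stress} is the unique smallest valid adjustment set.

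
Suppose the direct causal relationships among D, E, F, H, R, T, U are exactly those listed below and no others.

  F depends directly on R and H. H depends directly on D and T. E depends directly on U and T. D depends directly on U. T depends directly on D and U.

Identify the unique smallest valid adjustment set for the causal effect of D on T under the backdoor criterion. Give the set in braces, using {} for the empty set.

Variables eligible for adjustment (non-descendants of D, excluding D and T): {R, U}.
Backdoor paths from D to T:
  P1: D <- U -> T
  P2: D <- U -> E <- T
The empty set is not sufficient: P1 (D <- U -> T) has no collider blocking it and no conditioned non-collider, so it is open.
Try {U}:
  P1: blocked at fork node U ∈ conditioning set.
  P2: blocked at fork node U ∈ conditioning set.
{U} contains no descendant of D and blocks every backdoor path.
No other singleton works — e.g. {R} leaves P1 open — so {U} is the unique smallest valid adjustment set.

{U}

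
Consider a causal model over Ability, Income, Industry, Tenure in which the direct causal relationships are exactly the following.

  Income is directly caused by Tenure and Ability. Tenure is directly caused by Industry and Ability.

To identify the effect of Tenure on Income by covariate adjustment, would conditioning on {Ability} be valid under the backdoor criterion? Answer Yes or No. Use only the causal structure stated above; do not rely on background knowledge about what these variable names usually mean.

Yes

Backdoor paths from Tenure to Income (paths whose first edge points into Tenure):
  P1: Tenure <- Ability -> Income
Condition 1 (no descendant of Tenure in the set): holds — descendants of Tenure are {Income}; none are in {Ability}.
Condition 2 (every backdoor path blocked by {Ability}):
  P1: blocked at fork node Ability ∈ conditioning set.
{Ability} satisfies the backdoor criterion.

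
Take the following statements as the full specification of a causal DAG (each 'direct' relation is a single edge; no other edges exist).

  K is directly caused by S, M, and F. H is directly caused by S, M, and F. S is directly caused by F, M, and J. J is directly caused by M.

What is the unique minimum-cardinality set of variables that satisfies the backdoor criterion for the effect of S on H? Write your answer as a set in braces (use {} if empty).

Variables eligible for adjustment (non-descendants of S, excluding S and H): {F, J, M}.
Backdoor paths from S to H:
  P1: S <- M -> H
  P2: S <- M -> K <- F -> H
  P3: S <- J <- M -> H
  P4: S <- J <- M -> K <- F -> H
  P5: S <- F -> H
  P6: S <- F -> K <- M -> H
The empty set is not sufficient: P1 (S <- M -> H) has no collider blocking it and no conditioned non-collider, so it is open.
Try {F, M}:
  P1: blocked at fork node M ∈ conditioning set.
  P2: blocked at fork node M ∈ conditioning set.
  P3: blocked at fork node M ∈ conditioning set.
  P4: blocked at fork node M ∈ conditioning set.
  P5: blocked at fork node F ∈ conditioning set.
  P6: blocked at fork node F ∈ conditioning set.
{F, M} contains no descendant of S and blocks every backdoor path.
Every element of {F, M} is needed (dropping F leaves P5 open; dropping M leaves P1 open), so no proper subset is valid.
Among all size-2 subsets of the eligible variables, only {F, M} blocks every backdoor path, so it is the unique smallest valid adjustment set.

{F, M}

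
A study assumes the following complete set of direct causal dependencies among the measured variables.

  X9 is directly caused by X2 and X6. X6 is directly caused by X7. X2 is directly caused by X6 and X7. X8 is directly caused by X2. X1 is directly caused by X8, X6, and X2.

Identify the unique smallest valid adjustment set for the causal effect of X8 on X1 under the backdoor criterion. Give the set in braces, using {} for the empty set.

{X2}

Variables eligible for adjustment (non-descendants of X8, excluding X8 and X1): {X2, X6, X7, X9}.
Backdoor paths from X8 to X1:
  P1: X8 <- X2 <- X7 -> X6 -> X1
  P2: X8 <- X2 <- X6 -> X1
  P3: X8 <- X2 -> X1
  P4: X8 <- X2 -> X9 <- X6 -> X1
The empty set is not sufficient: P1 (X8 <- X2 <- X7 -> X6 -> X1) has no collider blocking it and no conditioned non-collider, so it is open.
Try {X2}:
  P1: blocked at chain node X2 ∈ conditioning set.
  P2: blocked at chain node X2 ∈ conditioning set.
  P3: blocked at fork node X2 ∈ conditioning set.
  P4: blocked at fork node X2 ∈ conditioning set.
{X2} contains no descendant of X8 and blocks every backdoor path.
No other singleton works — e.g. {X7} leaves P2 open — so {X2} is the unique smallest valid adjustment set.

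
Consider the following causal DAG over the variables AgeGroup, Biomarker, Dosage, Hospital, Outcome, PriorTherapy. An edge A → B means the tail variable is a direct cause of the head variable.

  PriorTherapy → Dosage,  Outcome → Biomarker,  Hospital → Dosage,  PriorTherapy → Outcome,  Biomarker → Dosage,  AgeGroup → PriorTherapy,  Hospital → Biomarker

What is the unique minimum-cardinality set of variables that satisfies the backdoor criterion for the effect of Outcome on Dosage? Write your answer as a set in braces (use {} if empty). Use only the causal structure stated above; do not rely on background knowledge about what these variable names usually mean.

Variables eligible for adjustment (non-descendants of Outcome, excluding Outcome and Dosage): {AgeGroup, Hospital, PriorTherapy}.
Backdoor paths from Outcome to Dosage:
  P1: Outcome <- PriorTherapy -> Dosage
The empty set is not sufficient: P1 (Outcome <- PriorTherapy -> Dosage) has no collider blocking it and no conditioned non-collider, so it is open.
Try {PriorTherapy}:
  P1: blocked at fork node PriorTherapy ∈ conditioning set.
{PriorTherapy} contains no descendant of Outcome and blocks every backdoor path.
No other singleton works — e.g. {AgeGroup} leaves P1 open — so {PriorTherapy} is the unique smallest valid adjustment set.

{PriorTherapy}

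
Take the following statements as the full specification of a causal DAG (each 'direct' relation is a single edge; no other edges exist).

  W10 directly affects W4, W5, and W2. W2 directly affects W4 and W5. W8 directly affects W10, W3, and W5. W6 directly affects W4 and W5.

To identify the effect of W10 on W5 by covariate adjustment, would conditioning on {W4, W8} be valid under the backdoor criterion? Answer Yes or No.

No

Backdoor paths from W10 to W5 (paths whose first edge points into W10):
  P1: W10 <- W8 -> W5
Condition 1 (no descendant of W10 in the set): FAILS — W4 is a descendant of W10.
Condition 2 (every backdoor path blocked by {W4, W8}):
  P1: blocked at fork node W8 ∈ conditioning set.
{W4, W8} does not satisfy the backdoor criterion.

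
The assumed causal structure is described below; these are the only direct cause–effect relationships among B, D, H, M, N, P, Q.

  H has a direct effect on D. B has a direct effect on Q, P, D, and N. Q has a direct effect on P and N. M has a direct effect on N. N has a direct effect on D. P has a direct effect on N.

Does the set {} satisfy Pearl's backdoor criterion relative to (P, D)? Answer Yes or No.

No

Backdoor paths from P to D (paths whose first edge points into P):
  P1: P <- B -> Q -> N -> D
  P2: P <- B -> N -> D
  P3: P <- B -> D
  P4: P <- Q <- B -> N -> D
  P5: P <- Q <- B -> D
  P6: P <- Q -> N <- B -> D
  P7: P <- Q -> N -> D
Condition 1 (no descendant of P in the set): holds — descendants of P are {D, N}; none are in {}.
Condition 2 (every backdoor path blocked by {}):
  P1: open — no interior node is in the conditioning set.
  P2: open — no interior node is in the conditioning set.
  P3: open — no interior node is in the conditioning set.
  P4: open — no interior node is in the conditioning set.
  P5: open — no interior node is in the conditioning set.
  P6: blocked at collider N (neither it nor any descendant is in the conditioning set).
  P7: open — no interior node is in the conditioning set.
{} does not satisfy the backdoor criterion.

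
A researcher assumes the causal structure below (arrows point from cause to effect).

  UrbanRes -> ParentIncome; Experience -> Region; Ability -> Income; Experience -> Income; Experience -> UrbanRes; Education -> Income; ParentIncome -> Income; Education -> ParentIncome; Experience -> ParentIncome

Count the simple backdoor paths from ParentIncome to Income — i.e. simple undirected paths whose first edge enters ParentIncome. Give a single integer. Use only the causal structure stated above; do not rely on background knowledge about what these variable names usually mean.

3

A backdoor path from ParentIncome to Income is any simple undirected path whose first edge points into ParentIncome (i.e. leaves ParentIncome via a parent).
Parents of ParentIncome: {Education, Experience, UrbanRes}.
Enumerating:
  P1: ParentIncome <- Experience -> Income
  P2: ParentIncome <- Education -> Income
  P3: ParentIncome <- UrbanRes <- Experience -> Income
That exhausts the simple backdoor paths. Count: 3.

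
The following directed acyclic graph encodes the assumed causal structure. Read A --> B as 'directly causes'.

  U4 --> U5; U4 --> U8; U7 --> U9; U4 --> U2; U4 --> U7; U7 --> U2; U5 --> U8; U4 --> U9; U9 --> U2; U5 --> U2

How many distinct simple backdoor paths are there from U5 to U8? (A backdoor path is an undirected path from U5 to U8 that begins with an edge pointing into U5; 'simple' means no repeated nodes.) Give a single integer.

1

A backdoor path from U5 to U8 is any simple undirected path whose first edge points into U5 (i.e. leaves U5 via a parent).
Parents of U5: {U4}.
Enumerating:
  P1: U5 <- U4 -> U8
That exhausts the simple backdoor paths. Count: 1.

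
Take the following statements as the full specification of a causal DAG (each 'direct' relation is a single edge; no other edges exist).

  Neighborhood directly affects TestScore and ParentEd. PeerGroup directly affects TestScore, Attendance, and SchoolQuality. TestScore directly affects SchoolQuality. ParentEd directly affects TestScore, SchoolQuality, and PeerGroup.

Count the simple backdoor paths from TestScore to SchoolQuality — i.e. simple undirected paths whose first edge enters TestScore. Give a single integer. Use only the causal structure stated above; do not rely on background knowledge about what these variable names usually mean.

6

A backdoor path from TestScore to SchoolQuality is any simple undirected path whose first edge points into TestScore (i.e. leaves TestScore via a parent).
Parents of TestScore: {Neighborhood, ParentEd, PeerGroup}.
Enumerating:
  P1: TestScore <- Neighborhood -> ParentEd -> PeerGroup -> SchoolQuality
  P2: TestScore <- Neighborhood -> ParentEd -> SchoolQuality
  P3: TestScore <- ParentEd -> PeerGroup -> SchoolQuality
  P4: TestScore <- ParentEd -> SchoolQuality
  P5: TestScore <- PeerGroup <- ParentEd -> SchoolQuality
  P6: TestScore <- PeerGroup -> SchoolQuality
That exhausts the simple backdoor paths. Count: 6.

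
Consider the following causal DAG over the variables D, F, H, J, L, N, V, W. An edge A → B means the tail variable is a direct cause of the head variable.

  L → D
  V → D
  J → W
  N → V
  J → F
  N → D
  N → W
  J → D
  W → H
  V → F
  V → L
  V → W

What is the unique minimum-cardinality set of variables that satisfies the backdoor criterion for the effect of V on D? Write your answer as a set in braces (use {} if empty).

{N}

Variables eligible for adjustment (non-descendants of V, excluding V and D): {J, N}.
Backdoor paths from V to D:
  P1: V <- N -> W <- J -> D
  P2: V <- N -> D
The empty set is not sufficient: P2 (V <- N -> D) has no collider blocking it and no conditioned non-collider, so it is open.
Try {N}:
  P1: blocked at fork node N ∈ conditioning set.
  P2: blocked at fork node N ∈ conditioning set.
{N} contains no descendant of V and blocks every backdoor path.
No other singleton works — e.g. {J} leaves P2 open — so {N} is the unique smallest valid adjustment set.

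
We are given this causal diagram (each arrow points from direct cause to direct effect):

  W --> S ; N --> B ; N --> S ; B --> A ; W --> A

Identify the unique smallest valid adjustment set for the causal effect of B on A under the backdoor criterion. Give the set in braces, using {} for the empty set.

{}

Variables eligible for adjustment (non-descendants of B, excluding B and A): {N, S, W}.
Backdoor paths from B to A:
  P1: B <- N -> S <- W -> A
Each backdoor path contains an unconditioned collider, so every path is already blocked with the empty conditioning set:
  P1: blocked at collider S (neither it nor any descendant is in the conditioning set).
The empty set is therefore the unique smallest valid set.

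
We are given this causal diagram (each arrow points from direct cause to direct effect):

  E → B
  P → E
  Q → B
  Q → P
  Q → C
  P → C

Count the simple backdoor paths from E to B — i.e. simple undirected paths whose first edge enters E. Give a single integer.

A backdoor path from E to B is any simple undirected path whose first edge points into E (i.e. leaves E via a parent).
Parents of E: {P}.
Enumerating:
  P1: E <- P <- Q -> B
  P2: E <- P -> C <- Q -> B
That exhausts the simple backdoor paths. Count: 2.

2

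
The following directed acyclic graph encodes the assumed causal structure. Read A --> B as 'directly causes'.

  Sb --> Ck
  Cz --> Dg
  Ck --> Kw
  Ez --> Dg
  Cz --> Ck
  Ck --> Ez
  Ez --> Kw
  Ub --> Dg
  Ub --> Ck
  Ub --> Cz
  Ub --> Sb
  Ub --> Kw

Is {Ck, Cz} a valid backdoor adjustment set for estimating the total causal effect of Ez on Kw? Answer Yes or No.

Backdoor paths from Ez to Kw (paths whose first edge points into Ez):
  P1: Ez <- Ck <- Ub -> Kw
  P2: Ez <- Ck <- Sb <- Ub -> Kw
  P3: Ez <- Ck <- Cz <- Ub -> Kw
  P4: Ez <- Ck <- Cz -> Dg <- Ub -> Kw
  P5: Ez <- Ck -> Kw
Condition 1 (no descendant of Ez in the set): holds — descendants of Ez are {Dg, Kw}; none are in {Ck, Cz}.
Condition 2 (every backdoor path blocked by {Ck, Cz}):
  P1: blocked at chain node Ck ∈ conditioning set.
  P2: blocked at chain node Ck ∈ conditioning set.
  P3: blocked at chain node Ck ∈ conditioning set.
  P4: blocked at chain node Ck ∈ conditioning set.
  P5: blocked at fork node Ck ∈ conditioning set.
{Ck, Cz} satisfies the backdoor criterion.

Yes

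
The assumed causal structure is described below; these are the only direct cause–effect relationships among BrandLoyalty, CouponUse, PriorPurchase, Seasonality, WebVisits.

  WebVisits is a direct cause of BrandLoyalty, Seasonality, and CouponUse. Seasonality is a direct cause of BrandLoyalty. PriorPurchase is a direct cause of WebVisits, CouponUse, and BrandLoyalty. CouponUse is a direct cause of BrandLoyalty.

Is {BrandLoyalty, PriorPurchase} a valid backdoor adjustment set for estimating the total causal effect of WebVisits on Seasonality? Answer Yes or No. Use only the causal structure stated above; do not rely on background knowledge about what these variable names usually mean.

Backdoor paths from WebVisits to Seasonality (paths whose first edge points into WebVisits):
  P1: WebVisits <- PriorPurchase -> CouponUse -> BrandLoyalty <- Seasonality
  P2: WebVisits <- PriorPurchase -> BrandLoyalty <- Seasonality
Condition 1 (no descendant of WebVisits in the set): FAILS — BrandLoyalty is a descendant of WebVisits.
Condition 2 (every backdoor path blocked by {BrandLoyalty, PriorPurchase}):
  P1: blocked at fork node PriorPurchase ∈ conditioning set.
  P2: blocked at fork node PriorPurchase ∈ conditioning set.
{BrandLoyalty, PriorPurchase} does not satisfy the backdoor criterion.

No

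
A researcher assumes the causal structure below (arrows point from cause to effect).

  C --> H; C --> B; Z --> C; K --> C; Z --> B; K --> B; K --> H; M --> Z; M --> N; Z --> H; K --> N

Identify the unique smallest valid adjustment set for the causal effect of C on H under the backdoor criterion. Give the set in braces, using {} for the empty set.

Variables eligible for adjustment (non-descendants of C, excluding C and H): {K, M, N, Z}.
Backdoor paths from C to H:
  P1: C <- K -> N <- M -> Z -> H
  P2: C <- K -> B <- Z -> H
  P3: C <- K -> H
  P4: C <- Z <- M -> N <- K -> H
  P5: C <- Z -> B <- K -> H
  P6: C <- Z -> H
The empty set is not sufficient: P3 (C <- K -> H) has no collider blocking it and no conditioned non-collider, so it is open.
Try {K, Z}:
  P1: blocked at fork node K ∈ conditioning set.
  P2: blocked at fork node K ∈ conditioning set.
  P3: blocked at fork node K ∈ conditioning set.
  P4: blocked at chain node Z ∈ conditioning set.
  P5: blocked at fork node Z ∈ conditioning set.
  P6: blocked at fork node Z ∈ conditioning set.
{K, Z} contains no descendant of C and blocks every backdoor path.
Every element of {K, Z} is needed (dropping K leaves P3 open; dropping Z leaves P6 open), so no proper subset is valid.
Among all size-2 subsets of the eligible variables, only {K, Z} blocks every backdoor path, so it is the unique smallest valid adjustment set.

{K, Z}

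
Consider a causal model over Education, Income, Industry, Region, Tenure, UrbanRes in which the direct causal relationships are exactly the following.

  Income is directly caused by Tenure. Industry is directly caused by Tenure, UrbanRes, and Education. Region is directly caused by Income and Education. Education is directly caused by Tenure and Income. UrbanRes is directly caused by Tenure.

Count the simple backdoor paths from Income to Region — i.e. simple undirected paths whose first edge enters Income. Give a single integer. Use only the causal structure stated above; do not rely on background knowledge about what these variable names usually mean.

3

A backdoor path from Income to Region is any simple undirected path whose first edge points into Income (i.e. leaves Income via a parent).
Parents of Income: {Tenure}.
Enumerating:
  P1: Income <- Tenure -> UrbanRes -> Industry <- Education -> Region
  P2: Income <- Tenure -> Education -> Region
  P3: Income <- Tenure -> Industry <- Education -> Region
That exhausts the simple backdoor paths. Count: 3.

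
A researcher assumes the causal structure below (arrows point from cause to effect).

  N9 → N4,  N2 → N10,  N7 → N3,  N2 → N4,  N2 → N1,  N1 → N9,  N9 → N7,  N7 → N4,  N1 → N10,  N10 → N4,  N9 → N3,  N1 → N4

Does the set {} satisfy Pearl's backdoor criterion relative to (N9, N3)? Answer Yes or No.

Yes

Backdoor paths from N9 to N3 (paths whose first edge points into N9):
  P1: N9 <- N1 <- N2 -> N10 -> N4 <- N7 -> N3
  P2: N9 <- N1 <- N2 -> N4 <- N7 -> N3
  P3: N9 <- N1 -> N10 <- N2 -> N4 <- N7 -> N3
  P4: N9 <- N1 -> N10 -> N4 <- N7 -> N3
  P5: N9 <- N1 -> N4 <- N7 -> N3
Condition 1 (no descendant of N9 in the set): holds — descendants of N9 are {N3, N4, N7}; none are in {}.
Condition 2 (every backdoor path blocked by {}):
  P1: blocked at collider N4 (neither it nor any descendant is in the conditioning set).
  P2: blocked at collider N4 (neither it nor any descendant is in the conditioning set).
  P3: blocked at collider N10 (neither it nor any descendant is in the conditioning set).
  P4: blocked at collider N4 (neither it nor any descendant is in the conditioning set).
  P5: blocked at collider N4 (neither it nor any descendant is in the conditioning set).
{} satisfies the backdoor criterion.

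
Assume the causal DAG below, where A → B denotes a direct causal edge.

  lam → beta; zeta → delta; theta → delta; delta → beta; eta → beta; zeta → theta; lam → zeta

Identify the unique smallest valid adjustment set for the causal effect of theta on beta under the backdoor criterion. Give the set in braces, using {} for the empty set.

{zeta}

Variables eligible for adjustment (non-descendants of theta, excluding theta and beta): {eta, lam, zeta}.
Backdoor paths from theta to beta:
  P1: theta <- zeta <- lam -> beta
  P2: theta <- zeta -> delta -> beta
The empty set is not sufficient: P1 (theta <- zeta <- lam -> beta) has no collider blocking it and no conditioned non-collider, so it is open.
Try {zeta}:
  P1: blocked at chain node zeta ∈ conditioning set.
  P2: blocked at fork node zeta ∈ conditioning set.
{zeta} contains no descendant of theta and blocks every backdoor path.
No other singleton works — e.g. {lam} leaves P2 open — so {zeta} is the unique smallest valid adjustment set.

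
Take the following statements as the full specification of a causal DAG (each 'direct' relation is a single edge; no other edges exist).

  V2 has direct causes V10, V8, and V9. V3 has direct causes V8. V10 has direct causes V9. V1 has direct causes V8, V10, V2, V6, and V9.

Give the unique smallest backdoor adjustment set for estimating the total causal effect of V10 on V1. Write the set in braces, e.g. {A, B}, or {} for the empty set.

Variables eligible for adjustment (non-descendants of V10, excluding V10 and V1): {V3, V6, V8, V9}.
Backdoor paths from V10 to V1:
  P1: V10 <- V9 -> V2 <- V8 -> V1
  P2: V10 <- V9 -> V2 -> V1
  P3: V10 <- V9 -> V1
The empty set is not sufficient: P2 (V10 <- V9 -> V2 -> V1) has no collider blocking it and no conditioned non-collider, so it is open.
Try {V9}:
  P1: blocked at fork node V9 ∈ conditioning set.
  P2: blocked at fork node V9 ∈ conditioning set.
  P3: blocked at fork node V9 ∈ conditioning set.
{V9} contains no descendant of V10 and blocks every backdoor path.
No other singleton works — e.g. {V8} leaves P2 open — so {V9} is the unique smallest valid adjustment set.

{V9}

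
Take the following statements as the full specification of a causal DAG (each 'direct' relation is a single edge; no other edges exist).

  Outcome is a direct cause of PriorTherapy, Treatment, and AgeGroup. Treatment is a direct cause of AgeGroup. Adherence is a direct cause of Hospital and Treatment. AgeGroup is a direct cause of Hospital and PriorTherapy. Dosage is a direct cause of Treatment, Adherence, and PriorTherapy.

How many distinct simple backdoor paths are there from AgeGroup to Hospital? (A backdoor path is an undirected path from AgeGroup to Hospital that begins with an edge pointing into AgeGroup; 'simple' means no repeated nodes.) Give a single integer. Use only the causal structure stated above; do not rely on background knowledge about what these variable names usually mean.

7

A backdoor path from AgeGroup to Hospital is any simple undirected path whose first edge points into AgeGroup (i.e. leaves AgeGroup via a parent).
Parents of AgeGroup: {Outcome, Treatment}.
Enumerating:
  P1: AgeGroup <- Outcome -> Treatment <- Dosage -> Adherence -> Hospital
  P2: AgeGroup <- Outcome -> Treatment <- Adherence -> Hospital
  P3: AgeGroup <- Outcome -> PriorTherapy <- Dosage -> Adherence -> Hospital
  P4: AgeGroup <- Outcome -> PriorTherapy <- Dosage -> Treatment <- Adherence -> Hospital
  P5: AgeGroup <- Treatment <- Outcome -> PriorTherapy <- Dosage -> Adherence -> Hospital
  P6: AgeGroup <- Treatment <- Dosage -> Adherence -> Hospital
  P7: AgeGroup <- Treatment <- Adherence -> Hospital
That exhausts the simple backdoor paths. Count: 7.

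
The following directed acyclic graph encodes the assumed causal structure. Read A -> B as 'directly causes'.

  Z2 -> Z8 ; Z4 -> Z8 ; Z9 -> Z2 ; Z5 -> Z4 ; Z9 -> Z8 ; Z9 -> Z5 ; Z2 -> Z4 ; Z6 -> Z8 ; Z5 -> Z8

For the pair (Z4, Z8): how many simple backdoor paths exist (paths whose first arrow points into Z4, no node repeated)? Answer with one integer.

A backdoor path from Z4 to Z8 is any simple undirected path whose first edge points into Z4 (i.e. leaves Z4 via a parent).
Parents of Z4: {Z2, Z5}.
Enumerating:
  P1: Z4 <- Z5 <- Z9 -> Z2 -> Z8
  P2: Z4 <- Z5 <- Z9 -> Z8
  P3: Z4 <- Z5 -> Z8
  P4: Z4 <- Z2 <- Z9 -> Z5 -> Z8
  P5: Z4 <- Z2 <- Z9 -> Z8
  P6: Z4 <- Z2 -> Z8
That exhausts the simple backdoor paths. Count: 6.

6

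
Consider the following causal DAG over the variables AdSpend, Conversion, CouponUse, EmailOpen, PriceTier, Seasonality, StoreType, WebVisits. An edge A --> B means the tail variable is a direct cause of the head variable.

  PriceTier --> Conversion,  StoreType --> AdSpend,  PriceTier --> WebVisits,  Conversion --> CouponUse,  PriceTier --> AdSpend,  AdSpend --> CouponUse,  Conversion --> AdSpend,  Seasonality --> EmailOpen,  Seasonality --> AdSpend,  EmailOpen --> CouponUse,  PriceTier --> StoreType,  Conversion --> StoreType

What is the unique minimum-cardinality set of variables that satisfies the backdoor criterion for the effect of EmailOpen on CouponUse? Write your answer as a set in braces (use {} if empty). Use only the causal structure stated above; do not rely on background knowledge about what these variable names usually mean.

{Seasonality}

Variables eligible for adjustment (non-descendants of EmailOpen, excluding EmailOpen and CouponUse): {AdSpend, Conversion, PriceTier, Seasonality, StoreType, WebVisits}.
Backdoor paths from EmailOpen to CouponUse:
  P1: EmailOpen <- Seasonality -> AdSpend <- PriceTier -> Conversion -> CouponUse
  P2: EmailOpen <- Seasonality -> AdSpend <- PriceTier -> StoreType <- Conversion -> CouponUse
  P3: EmailOpen <- Seasonality -> AdSpend <- Conversion -> CouponUse
  P4: EmailOpen <- Seasonality -> AdSpend <- StoreType <- PriceTier -> Conversion -> CouponUse
  P5: EmailOpen <- Seasonality -> AdSpend <- StoreType <- Conversion -> CouponUse
  P6: EmailOpen <- Seasonality -> AdSpend -> CouponUse
The empty set is not sufficient: P6 (EmailOpen <- Seasonality -> AdSpend -> CouponUse) has no collider blocking it and no conditioned non-collider, so it is open.
Try {Seasonality}:
  P1: blocked at fork node Seasonality ∈ conditioning set.
  P2: blocked at fork node Seasonality ∈ conditioning set.
  P3: blocked at fork node Seasonality ∈ conditioning set.
  P4: blocked at fork node Seasonality ∈ conditioning set.
  P5: blocked at fork node Seasonality ∈ conditioning set.
  P6: blocked at fork node Seasonality ∈ conditioning set.
{Seasonality} contains no descendant of EmailOpen and blocks every backdoor path.
No other singleton works — e.g. {PriceTier} leaves P6 open — so {Seasonality} is the unique smallest valid adjustment set.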